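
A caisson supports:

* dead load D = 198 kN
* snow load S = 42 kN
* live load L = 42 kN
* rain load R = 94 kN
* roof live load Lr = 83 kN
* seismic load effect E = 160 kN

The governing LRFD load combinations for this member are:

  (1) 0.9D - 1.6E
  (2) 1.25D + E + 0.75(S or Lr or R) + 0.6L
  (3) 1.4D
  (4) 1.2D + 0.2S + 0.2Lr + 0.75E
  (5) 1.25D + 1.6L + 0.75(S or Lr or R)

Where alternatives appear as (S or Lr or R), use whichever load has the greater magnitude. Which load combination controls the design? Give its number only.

Combination 2

(S or Lr or R) → R = 94 kN.
(1) 0.9(198) - 1.6(160) = -77.8
(2) 1.25(198) + 1.0(160) + 0.75(94) + 0.6(42) = 503.2
(3) 1.4(198) = 277.2
(4) 1.2(198) + 0.2(42) + 0.2(83) + 0.75(160) = 382.6
(5) 1.25(198) + 1.6(42) + 0.75(94) = 385.2
The largest value is 503.2 kN from combination 2.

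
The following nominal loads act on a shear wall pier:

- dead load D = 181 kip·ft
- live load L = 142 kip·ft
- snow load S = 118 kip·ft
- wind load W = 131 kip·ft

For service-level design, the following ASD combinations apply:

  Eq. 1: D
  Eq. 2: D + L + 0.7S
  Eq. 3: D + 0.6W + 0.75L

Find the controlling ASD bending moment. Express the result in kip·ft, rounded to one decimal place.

Eq. 1: 1.0(181) = 181.0
Eq. 2: 1.0(181) + 1.0(142) + 0.7(118) = 181.0 + 142.0 + 82.6 = 405.6
Eq. 3: 1.0(181) + 0.6(131) + 0.75(142) = 181.0 + 78.6 + 106.5 = 366.1
Combination 2 governs: M = 405.6 kip·ft.

405.6 kip·ft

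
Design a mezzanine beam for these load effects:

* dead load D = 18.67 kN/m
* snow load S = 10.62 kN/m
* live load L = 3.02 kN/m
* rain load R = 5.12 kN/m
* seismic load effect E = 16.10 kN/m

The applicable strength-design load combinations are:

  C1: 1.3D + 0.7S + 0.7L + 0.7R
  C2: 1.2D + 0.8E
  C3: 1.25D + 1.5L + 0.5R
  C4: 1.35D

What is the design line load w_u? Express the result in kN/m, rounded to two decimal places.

C1: 1.3(18.67) + 0.7(10.62) + 0.7(3.02) + 0.7(5.12) = 37.40
C2: 1.2(18.67) + 0.8(16.10) = 22.40 + 12.88 = 35.28
C3: 1.25(18.67) + 1.5(3.02) + 0.5(5.12) = 23.34 + 4.53 + 2.56 = 30.43
C4: 1.35(18.67) = 25.20
The controlling combination is 1, giving 37.40 kN/m.

37.40 kN/m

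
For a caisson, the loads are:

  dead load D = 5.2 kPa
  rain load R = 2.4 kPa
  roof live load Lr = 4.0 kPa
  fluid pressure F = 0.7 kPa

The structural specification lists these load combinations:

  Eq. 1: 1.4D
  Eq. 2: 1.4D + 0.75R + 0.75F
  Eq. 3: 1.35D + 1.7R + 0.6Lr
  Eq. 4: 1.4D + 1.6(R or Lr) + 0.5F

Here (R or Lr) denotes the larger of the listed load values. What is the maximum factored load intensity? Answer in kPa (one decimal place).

14.0 kPa

(R or Lr) → Lr = 4.0 kPa.
Eq. 1: 1.4(5.2) = 7.3
Eq. 2: 1.4(5.2) + 0.75(2.4) + 0.75(0.7) = 9.6
Eq. 3: 1.35(5.2) + 1.7(2.4) + 0.6(4.0) = 13.5
Eq. 4: 1.4(5.2) + 1.6(4.0) + 0.5(0.7) = 14.0
Combination 4 governs: q_u = 14.0 kPa.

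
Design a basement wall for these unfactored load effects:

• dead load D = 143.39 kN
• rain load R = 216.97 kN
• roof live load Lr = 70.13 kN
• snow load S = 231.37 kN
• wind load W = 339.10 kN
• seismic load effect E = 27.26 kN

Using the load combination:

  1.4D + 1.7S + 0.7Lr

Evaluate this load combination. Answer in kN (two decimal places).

1.4(143.39) + 1.7(231.37) + 0.7(70.13) = 643.17
N_u = 643.17 kN.

643.17 kN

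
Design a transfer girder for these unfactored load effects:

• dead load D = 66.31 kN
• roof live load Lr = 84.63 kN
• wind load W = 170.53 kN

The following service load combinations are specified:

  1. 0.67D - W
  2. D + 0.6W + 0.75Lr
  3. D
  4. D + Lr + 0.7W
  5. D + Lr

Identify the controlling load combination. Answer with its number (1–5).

1. 0.67(66.31) - 1.0(170.53) = -126.10
2. 1.0(66.31) + 0.6(170.53) + 0.75(84.63) = 232.10
3. 1.0(66.31) = 66.31
4. 1.0(66.31) + 1.0(84.63) + 0.7(170.53) = 270.31
5. 1.0(66.31) + 1.0(84.63) = 150.94
The largest value is 270.31 kN from combination 4.

Combination 4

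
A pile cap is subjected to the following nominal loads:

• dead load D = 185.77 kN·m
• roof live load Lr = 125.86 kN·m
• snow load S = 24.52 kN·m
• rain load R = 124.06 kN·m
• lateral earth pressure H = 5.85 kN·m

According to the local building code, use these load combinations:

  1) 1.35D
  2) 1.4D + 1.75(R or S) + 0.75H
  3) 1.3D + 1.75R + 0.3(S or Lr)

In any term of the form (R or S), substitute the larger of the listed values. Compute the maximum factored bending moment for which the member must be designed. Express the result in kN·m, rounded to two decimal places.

496.36 kN·m

(R or S) → R = 124.06 kN·m; (S or Lr) → Lr = 125.86 kN·m.
1) 1.35(185.77) = 250.79
2) 1.4(185.77) + 1.75(124.06) + 0.75(5.85) = 481.57
3) 1.3(185.77) + 1.75(124.06) + 0.3(125.86) = 496.36
Maximum is from combination 3.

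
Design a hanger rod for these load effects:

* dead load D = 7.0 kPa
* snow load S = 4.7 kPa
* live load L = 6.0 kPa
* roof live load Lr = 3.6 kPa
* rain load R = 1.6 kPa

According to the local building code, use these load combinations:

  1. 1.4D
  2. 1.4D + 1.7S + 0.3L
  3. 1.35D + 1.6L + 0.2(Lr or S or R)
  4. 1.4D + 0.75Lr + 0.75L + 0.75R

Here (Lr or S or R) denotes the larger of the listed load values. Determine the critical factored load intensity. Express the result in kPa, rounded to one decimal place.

(Lr or S or R) → S = 4.7 kPa.
1. 1.4(7.0) = 9.8
2. 1.4(7.0) + 1.7(4.7) + 0.3(6.0) = 9.8 + 8.0 + 1.8 = 19.6
3. 1.35(7.0) + 1.6(6.0) + 0.2(4.7) = 9.5 + 9.6 + 0.9 = 20.0
4. 1.4(7.0) + 0.75(3.6) + 0.75(6.0) + 0.75(1.6) = 9.8 + 2.7 + 4.5 + 1.2 = 18.2
Combination 3 governs: q_u = 20.0 kPa.

20.0 kPa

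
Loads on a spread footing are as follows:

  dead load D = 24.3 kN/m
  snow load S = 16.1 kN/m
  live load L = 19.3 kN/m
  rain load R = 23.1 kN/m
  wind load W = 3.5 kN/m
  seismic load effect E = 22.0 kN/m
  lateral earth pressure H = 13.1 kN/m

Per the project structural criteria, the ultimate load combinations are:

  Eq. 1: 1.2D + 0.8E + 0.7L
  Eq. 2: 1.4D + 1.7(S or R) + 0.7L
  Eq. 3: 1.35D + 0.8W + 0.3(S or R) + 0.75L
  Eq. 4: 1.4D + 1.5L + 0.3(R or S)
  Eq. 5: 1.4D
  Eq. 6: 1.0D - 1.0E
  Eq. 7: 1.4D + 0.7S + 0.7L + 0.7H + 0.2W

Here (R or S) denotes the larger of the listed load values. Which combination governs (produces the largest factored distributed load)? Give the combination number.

(S or R) → R = 23.1 kN/m; (R or S) → R = 23.1 kN/m.
Eq. 1: 1.2(24.3) + 0.8(22.0) + 0.7(19.3) = 29.16 + 17.60 + 13.51 = 60.27
Eq. 2: 1.4(24.3) + 1.7(23.1) + 0.7(19.3) = 34.02 + 39.27 + 13.51 = 86.80
Eq. 3: 1.35(24.3) + 0.8(3.5) + 0.3(23.1) + 0.75(19.3) = 57.01
Eq. 4: 1.4(24.3) + 1.5(19.3) + 0.3(23.1) = 34.02 + 28.95 + 6.93 = 69.90
Eq. 5: 1.4(24.3) = 34.02
Eq. 6: 1.0(24.3) - 1.0(22.0) = 24.30 - 22.00 = 2.30
Eq. 7: 1.4(24.3) + 0.7(16.1) + 0.7(19.3) + 0.7(13.1) + 0.2(3.5) = 34.02 + 11.27 + 13.51 + 9.17 + 0.70 = 68.67
The largest value is 86.80 kN/m from combination 2.

Combination 2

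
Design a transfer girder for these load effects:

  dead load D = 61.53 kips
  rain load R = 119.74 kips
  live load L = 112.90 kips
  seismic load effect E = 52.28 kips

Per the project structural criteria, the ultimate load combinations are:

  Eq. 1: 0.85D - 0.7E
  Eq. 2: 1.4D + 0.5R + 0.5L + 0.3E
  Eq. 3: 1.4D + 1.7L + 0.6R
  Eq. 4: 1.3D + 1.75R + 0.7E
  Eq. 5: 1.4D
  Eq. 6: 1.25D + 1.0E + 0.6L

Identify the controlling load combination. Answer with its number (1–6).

Eq. 1: 0.85(61.53) - 0.7(52.28) = 52.30 - 36.60 = 15.70
Eq. 2: 1.4(61.53) + 0.5(119.74) + 0.5(112.90) + 0.3(52.28) = 218.15
Eq. 3: 1.4(61.53) + 1.7(112.90) + 0.6(119.74) = 349.92
Eq. 4: 1.3(61.53) + 1.75(119.74) + 0.7(52.28) = 326.13
Eq. 5: 1.4(61.53) = 86.14
Eq. 6: 1.25(61.53) + 1.0(52.28) + 0.6(112.90) = 76.91 + 52.28 + 67.74 = 196.93
The largest value is 349.92 kips from combination 3.

Combination 3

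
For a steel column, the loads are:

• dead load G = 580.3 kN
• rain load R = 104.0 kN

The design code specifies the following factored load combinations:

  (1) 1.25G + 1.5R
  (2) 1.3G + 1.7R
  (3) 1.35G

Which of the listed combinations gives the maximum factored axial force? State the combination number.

(1) 1.25(580.3) + 1.5(104.0) = 725.38 + 156.00 = 881.38
(2) 1.3(580.3) + 1.7(104.0) = 754.39 + 176.80 = 931.19
(3) 1.35(580.3) = 783.41
The largest value is 931.19 kN from combination 2.

Combination 2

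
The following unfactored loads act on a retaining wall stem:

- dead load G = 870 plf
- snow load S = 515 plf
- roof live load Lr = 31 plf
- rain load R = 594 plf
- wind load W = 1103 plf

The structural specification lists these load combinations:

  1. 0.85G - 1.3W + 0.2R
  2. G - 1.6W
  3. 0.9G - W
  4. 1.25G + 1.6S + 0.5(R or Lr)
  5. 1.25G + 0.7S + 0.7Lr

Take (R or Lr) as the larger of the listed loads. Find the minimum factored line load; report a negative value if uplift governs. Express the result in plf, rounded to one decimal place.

(R or Lr) → R = 594 plf.
1. 0.85(870) - 1.3(1103) + 0.2(594) = 739.5 - 1433.9 + 118.8 = -575.6
2. 1.0(870) - 1.6(1103) = 870.0 - 1764.8 = -894.8
3. 0.9(870) - 1.0(1103) = 783.0 - 1103.0 = -320.0
4. 1.25(870) + 1.6(515) + 0.5(594) = 1087.5 + 824.0 + 297.0 = 2208.5
5. 1.25(870) + 0.7(515) + 0.7(31) = 1087.5 + 360.5 + 21.7 = 1469.7
Combination 2 gives the minimum: -894.8 plf.

-894.8 plf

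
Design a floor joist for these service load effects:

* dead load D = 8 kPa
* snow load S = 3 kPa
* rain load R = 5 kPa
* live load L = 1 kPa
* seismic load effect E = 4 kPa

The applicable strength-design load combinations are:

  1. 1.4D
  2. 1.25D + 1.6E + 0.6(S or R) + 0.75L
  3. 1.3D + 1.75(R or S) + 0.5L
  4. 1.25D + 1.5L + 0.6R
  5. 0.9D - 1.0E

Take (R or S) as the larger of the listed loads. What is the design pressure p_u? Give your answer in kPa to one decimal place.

(S or R) → R = 5 kPa; (R or S) → R = 5 kPa.
1. 1.4(8) = 11.2
2. 1.25(8) + 1.6(4) + 0.6(5) + 0.75(1) = 10.0 + 6.4 + 3.0 + 0.8 = 20.2
3. 1.3(8) + 1.75(5) + 0.5(1) = 10.4 + 8.8 + 0.5 = 19.7
4. 1.25(8) + 1.5(1) + 0.6(5) = 10.0 + 1.5 + 3.0 = 14.5
5. 0.9(8) - 1.0(4) = 7.2 - 4.0 = 3.2
Maximum is from combination 2.

20.2 kPa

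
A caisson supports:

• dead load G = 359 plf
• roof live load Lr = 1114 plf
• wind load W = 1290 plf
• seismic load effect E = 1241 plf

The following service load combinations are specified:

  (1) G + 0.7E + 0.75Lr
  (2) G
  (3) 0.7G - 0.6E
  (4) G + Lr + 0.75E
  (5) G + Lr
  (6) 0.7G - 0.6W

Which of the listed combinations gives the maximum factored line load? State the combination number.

(1) 1.0(359) + 0.7(1241) + 0.75(1114) = 359.00 + 868.70 + 835.50 = 2063.20
(2) 1.0(359) = 359.00
(3) 0.7(359) - 0.6(1241) = 251.30 - 744.60 = -493.30
(4) 1.0(359) + 1.0(1114) + 0.75(1241) = 359.00 + 1114.00 + 930.75 = 2403.75
(5) 1.0(359) + 1.0(1114) = 359.00 + 1114.00 = 1473.00
(6) 0.7(359) - 0.6(1290) = 251.30 - 774.00 = -522.70
The largest value is 2403.75 plf from combination 4.

Combination 4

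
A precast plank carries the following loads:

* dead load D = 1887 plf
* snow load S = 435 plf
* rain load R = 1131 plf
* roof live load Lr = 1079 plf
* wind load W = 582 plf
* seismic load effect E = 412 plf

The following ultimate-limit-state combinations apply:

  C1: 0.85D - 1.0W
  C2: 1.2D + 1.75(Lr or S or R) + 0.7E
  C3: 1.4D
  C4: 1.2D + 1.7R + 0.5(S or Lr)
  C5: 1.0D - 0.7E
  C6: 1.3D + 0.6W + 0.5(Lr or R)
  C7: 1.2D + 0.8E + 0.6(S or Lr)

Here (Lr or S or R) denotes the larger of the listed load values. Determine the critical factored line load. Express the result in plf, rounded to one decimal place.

(Lr or S or R) → R = 1131 plf; (S or Lr) → Lr = 1079 plf; (Lr or R) → R = 1131 plf.
C1: 0.85(1887) - 1.0(582) = 1604.0 - 582.0 = 1022.0
C2: 1.2(1887) + 1.75(1131) + 0.7(412) = 2264.4 + 1979.3 + 288.4 = 4532.1
C3: 1.4(1887) = 2641.8
C4: 1.2(1887) + 1.7(1131) + 0.5(1079) = 2264.4 + 1922.7 + 539.5 = 4726.6
C5: 1.0(1887) - 0.7(412) = 1887.0 - 288.4 = 1598.6
C6: 1.3(1887) + 0.6(582) + 0.5(1131) = 2453.1 + 349.2 + 565.5 = 3367.8
C7: 1.2(1887) + 0.8(412) + 0.6(1079) = 2264.4 + 329.6 + 647.4 = 3241.4
Combination 4 governs: w_u = 4726.6 plf.

4726.6 plf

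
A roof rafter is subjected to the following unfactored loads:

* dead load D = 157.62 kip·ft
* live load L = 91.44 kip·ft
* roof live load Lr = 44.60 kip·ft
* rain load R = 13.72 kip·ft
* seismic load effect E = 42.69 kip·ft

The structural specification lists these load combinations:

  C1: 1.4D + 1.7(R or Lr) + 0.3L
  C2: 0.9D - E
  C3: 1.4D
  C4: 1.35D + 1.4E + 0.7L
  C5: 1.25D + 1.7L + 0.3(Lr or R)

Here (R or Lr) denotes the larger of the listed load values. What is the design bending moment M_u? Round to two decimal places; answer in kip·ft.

(R or Lr) → Lr = 44.60 kip·ft; (Lr or R) → Lr = 44.60 kip·ft.
C1: 1.4(157.62) + 1.7(44.60) + 0.3(91.44) = 220.67 + 75.82 + 27.43 = 323.92
C2: 0.9(157.62) - 1.0(42.69) = 141.86 - 42.69 = 99.17
C3: 1.4(157.62) = 220.67
C4: 1.35(157.62) + 1.4(42.69) + 0.7(91.44) = 336.56
C5: 1.25(157.62) + 1.7(91.44) + 0.3(44.60) = 365.85
Combination 5 governs: M_u = 365.85 kip·ft.

365.85 kip·ft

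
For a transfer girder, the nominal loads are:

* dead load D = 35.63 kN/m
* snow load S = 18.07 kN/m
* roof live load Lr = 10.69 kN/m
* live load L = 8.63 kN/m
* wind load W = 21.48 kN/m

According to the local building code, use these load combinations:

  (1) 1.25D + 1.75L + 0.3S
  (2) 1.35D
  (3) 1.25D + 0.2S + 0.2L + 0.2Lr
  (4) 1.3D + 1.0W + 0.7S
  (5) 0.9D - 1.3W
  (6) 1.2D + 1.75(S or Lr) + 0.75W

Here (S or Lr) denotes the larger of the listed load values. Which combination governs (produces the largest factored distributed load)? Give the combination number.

(S or Lr) → S = 18.07 kN/m.
(1) 1.25(35.63) + 1.75(8.63) + 0.3(18.07) = 65.06
(2) 1.35(35.63) = 48.10
(3) 1.25(35.63) + 0.2(18.07) + 0.2(8.63) + 0.2(10.69) = 52.02
(4) 1.3(35.63) + 1.0(21.48) + 0.7(18.07) = 80.45
(5) 0.9(35.63) - 1.3(21.48) = 4.14
(6) 1.2(35.63) + 1.75(18.07) + 0.75(21.48) = 90.49
The largest value is 90.49 kN/m from combination 6.

Combination 6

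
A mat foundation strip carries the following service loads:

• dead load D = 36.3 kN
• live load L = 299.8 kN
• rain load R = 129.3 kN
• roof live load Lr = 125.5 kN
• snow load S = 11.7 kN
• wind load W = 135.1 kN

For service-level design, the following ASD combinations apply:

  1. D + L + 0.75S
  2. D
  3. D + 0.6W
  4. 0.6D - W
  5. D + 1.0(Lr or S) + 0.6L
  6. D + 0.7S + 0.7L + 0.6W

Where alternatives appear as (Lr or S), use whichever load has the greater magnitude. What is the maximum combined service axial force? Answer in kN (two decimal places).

(Lr or S) → Lr = 125.5 kN.
1. 1.0(36.3) + 1.0(299.8) + 0.75(11.7) = 36.30 + 299.80 + 8.78 = 344.88
2. 1.0(36.3) = 36.30
3. 1.0(36.3) + 0.6(135.1) = 36.30 + 81.06 = 117.36
4. 0.6(36.3) - 1.0(135.1) = 21.78 - 135.10 = -113.32
5. 1.0(36.3) + 1.0(125.5) + 0.6(299.8) = 36.30 + 125.50 + 179.88 = 341.68
6. 1.0(36.3) + 0.7(11.7) + 0.7(299.8) + 0.6(135.1) = 36.30 + 8.19 + 209.86 + 81.06 = 335.41
Combination 1 governs: N = 344.88 kN.

344.88 kN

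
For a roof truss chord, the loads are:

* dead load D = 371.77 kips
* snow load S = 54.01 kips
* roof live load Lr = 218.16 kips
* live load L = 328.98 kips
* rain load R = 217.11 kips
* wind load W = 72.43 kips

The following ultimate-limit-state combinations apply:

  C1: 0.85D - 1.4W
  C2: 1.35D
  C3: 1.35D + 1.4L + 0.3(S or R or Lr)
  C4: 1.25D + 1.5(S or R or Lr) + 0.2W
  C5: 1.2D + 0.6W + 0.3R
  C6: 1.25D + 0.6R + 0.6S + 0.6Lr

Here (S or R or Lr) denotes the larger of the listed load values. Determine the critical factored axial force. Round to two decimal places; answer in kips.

(S or R or Lr) → Lr = 218.16 kips.
C1: 0.85(371.77) - 1.4(72.43) = 316.00 - 101.40 = 214.60
C2: 1.35(371.77) = 501.89
C3: 1.35(371.77) + 1.4(328.98) + 0.3(218.16) = 501.89 + 460.57 + 65.45 = 1027.91
C4: 1.25(371.77) + 1.5(218.16) + 0.2(72.43) = 464.71 + 327.24 + 14.49 = 806.44
C5: 1.2(371.77) + 0.6(72.43) + 0.3(217.11) = 554.72
C6: 1.25(371.77) + 0.6(217.11) + 0.6(54.01) + 0.6(218.16) = 758.28
The controlling combination is 3, giving 1027.91 kips.

1027.91 kips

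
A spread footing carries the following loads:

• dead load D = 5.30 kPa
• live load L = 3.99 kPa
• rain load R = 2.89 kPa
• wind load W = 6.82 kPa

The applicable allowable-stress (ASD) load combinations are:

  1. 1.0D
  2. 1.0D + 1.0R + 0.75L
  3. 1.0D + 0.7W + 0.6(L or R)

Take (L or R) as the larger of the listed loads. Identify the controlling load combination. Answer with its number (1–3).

Combination 3

(L or R) → L = 3.99 kPa.
1. 1.0(5.30) = 5.30
2. 1.0(5.30) + 1.0(2.89) + 0.75(3.99) = 5.30 + 2.89 + 2.99 = 11.18
3. 1.0(5.30) + 0.7(6.82) + 0.6(3.99) = 12.47
The largest value is 12.47 kPa from combination 3.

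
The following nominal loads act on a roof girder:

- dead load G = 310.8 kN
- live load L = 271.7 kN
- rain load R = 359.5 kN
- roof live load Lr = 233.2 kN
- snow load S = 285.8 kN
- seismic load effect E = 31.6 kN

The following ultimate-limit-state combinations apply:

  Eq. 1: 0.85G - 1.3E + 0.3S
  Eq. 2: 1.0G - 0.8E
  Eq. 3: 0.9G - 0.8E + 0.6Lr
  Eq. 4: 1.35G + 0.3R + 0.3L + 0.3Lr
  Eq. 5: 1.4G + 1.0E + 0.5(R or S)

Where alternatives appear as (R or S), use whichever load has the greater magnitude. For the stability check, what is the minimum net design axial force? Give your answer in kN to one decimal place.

285.5 kN

(R or S) → R = 359.5 kN.
Eq. 1: 0.85(310.8) - 1.3(31.6) + 0.3(285.8) = 264.2 - 41.1 + 85.7 = 308.8
Eq. 2: 1.0(310.8) - 0.8(31.6) = 310.8 - 25.3 = 285.5
Eq. 3: 0.9(310.8) - 0.8(31.6) + 0.6(233.2) = 394.4
Eq. 4: 1.35(310.8) + 0.3(359.5) + 0.3(271.7) + 0.3(233.2) = 678.9
Eq. 5: 1.4(310.8) + 1.0(31.6) + 0.5(359.5) = 435.1 + 31.6 + 179.8 = 646.5
Combination 2 gives the minimum: 285.5 kN.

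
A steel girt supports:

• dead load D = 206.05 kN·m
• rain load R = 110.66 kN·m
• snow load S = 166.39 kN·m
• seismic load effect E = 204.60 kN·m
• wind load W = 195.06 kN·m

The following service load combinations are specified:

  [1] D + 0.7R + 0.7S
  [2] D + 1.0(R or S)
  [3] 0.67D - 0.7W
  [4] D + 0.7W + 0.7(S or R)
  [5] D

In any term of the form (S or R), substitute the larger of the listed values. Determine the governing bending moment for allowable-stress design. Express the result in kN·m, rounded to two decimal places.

(R or S) → S = 166.39 kN·m; (S or R) → S = 166.39 kN·m.
[1] 1.0(206.05) + 0.7(110.66) + 0.7(166.39) = 399.99
[2] 1.0(206.05) + 1.0(166.39) = 372.44
[3] 0.67(206.05) - 0.7(195.06) = 1.51
[4] 1.0(206.05) + 0.7(195.06) + 0.7(166.39) = 459.07
[5] 1.0(206.05) = 206.05
Combination 4 governs: M = 459.07 kN·m.

459.07 kN·m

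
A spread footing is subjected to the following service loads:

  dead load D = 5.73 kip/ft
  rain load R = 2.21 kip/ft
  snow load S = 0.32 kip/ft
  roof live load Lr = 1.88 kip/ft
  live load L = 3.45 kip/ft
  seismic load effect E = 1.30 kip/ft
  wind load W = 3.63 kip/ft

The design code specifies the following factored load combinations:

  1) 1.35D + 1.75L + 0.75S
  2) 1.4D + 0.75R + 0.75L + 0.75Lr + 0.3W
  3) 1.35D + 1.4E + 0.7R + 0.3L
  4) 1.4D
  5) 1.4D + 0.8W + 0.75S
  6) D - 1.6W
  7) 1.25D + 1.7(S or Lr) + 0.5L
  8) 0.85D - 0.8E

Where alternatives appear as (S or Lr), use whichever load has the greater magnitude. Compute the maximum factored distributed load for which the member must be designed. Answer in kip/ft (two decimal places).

(S or Lr) → Lr = 1.88 kip/ft.
1) 1.35(5.73) + 1.75(3.45) + 0.75(0.32) = 14.01
2) 1.4(5.73) + 0.75(2.21) + 0.75(3.45) + 0.75(1.88) + 0.3(3.63) = 8.02 + 1.66 + 2.59 + 1.41 + 1.09 = 14.77
3) 1.35(5.73) + 1.4(1.30) + 0.7(2.21) + 0.3(3.45) = 12.14
4) 1.4(5.73) = 8.02
5) 1.4(5.73) + 0.8(3.63) + 0.75(0.32) = 11.17
6) 1.0(5.73) - 1.6(3.63) = 5.73 - 5.81 = -0.08
7) 1.25(5.73) + 1.7(1.88) + 0.5(3.45) = 12.08
8) 0.85(5.73) - 0.8(1.30) = 4.87 - 1.04 = 3.83
Combination 2 governs: w_u = 14.77 kip/ft.

14.77 kip/ft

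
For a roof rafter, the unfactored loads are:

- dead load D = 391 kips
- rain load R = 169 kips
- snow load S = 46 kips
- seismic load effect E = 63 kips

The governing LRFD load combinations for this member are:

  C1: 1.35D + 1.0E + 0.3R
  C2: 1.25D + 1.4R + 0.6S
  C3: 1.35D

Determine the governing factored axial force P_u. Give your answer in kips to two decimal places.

C1: 1.35(391) + 1.0(63) + 0.3(169) = 527.85 + 63.00 + 50.70 = 641.55
C2: 1.25(391) + 1.4(169) + 0.6(46) = 488.75 + 236.60 + 27.60 = 752.95
C3: 1.35(391) = 527.85
Combination 2 governs: P_u = 752.95 kips.

752.95 kips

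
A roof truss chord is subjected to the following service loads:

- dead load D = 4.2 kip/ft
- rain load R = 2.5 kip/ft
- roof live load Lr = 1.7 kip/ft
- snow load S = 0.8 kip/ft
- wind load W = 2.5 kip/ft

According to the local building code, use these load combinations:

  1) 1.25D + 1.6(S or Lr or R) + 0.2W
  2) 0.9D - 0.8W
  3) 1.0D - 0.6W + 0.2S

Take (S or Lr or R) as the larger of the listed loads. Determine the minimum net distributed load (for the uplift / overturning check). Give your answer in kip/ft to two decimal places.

1.78 kip/ft

(S or Lr or R) → R = 2.5 kip/ft.
1) 1.25(4.2) + 1.6(2.5) + 0.2(2.5) = 5.25 + 4.00 + 0.50 = 9.75
2) 0.9(4.2) - 0.8(2.5) = 3.78 - 2.00 = 1.78
3) 1.0(4.2) - 0.6(2.5) + 0.2(0.8) = 4.20 - 1.50 + 0.16 = 2.86
Combination 2 gives the minimum: 1.78 kip/ft.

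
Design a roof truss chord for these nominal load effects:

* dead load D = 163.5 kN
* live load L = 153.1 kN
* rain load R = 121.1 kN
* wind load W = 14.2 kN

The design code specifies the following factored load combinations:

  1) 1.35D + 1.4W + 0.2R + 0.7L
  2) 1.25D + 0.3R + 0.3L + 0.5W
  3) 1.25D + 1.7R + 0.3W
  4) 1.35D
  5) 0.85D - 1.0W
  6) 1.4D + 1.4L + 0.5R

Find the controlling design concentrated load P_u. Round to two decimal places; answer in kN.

1) 1.35(163.5) + 1.4(14.2) + 0.2(121.1) + 0.7(153.1) = 220.73 + 19.88 + 24.22 + 107.17 = 372.00
2) 1.25(163.5) + 0.3(121.1) + 0.3(153.1) + 0.5(14.2) = 204.38 + 36.33 + 45.93 + 7.10 = 293.74
3) 1.25(163.5) + 1.7(121.1) + 0.3(14.2) = 204.38 + 205.87 + 4.26 = 414.51
4) 1.35(163.5) = 220.73
5) 0.85(163.5) - 1.0(14.2) = 138.98 - 14.20 = 124.78
6) 1.4(163.5) + 1.4(153.1) + 0.5(121.1) = 228.90 + 214.34 + 60.55 = 503.79
Combination 6 governs: P_u = 503.79 kN.

503.79 kN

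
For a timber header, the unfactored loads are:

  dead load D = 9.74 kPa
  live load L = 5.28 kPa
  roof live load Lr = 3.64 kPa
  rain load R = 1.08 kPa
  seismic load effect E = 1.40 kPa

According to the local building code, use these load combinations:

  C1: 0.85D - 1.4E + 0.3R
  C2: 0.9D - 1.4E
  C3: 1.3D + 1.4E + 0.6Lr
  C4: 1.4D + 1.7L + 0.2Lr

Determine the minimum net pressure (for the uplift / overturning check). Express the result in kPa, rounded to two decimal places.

C1: 0.85(9.74) - 1.4(1.40) + 0.3(1.08) = 8.28 - 1.96 + 0.32 = 6.64
C2: 0.9(9.74) - 1.4(1.40) = 8.77 - 1.96 = 6.81
C3: 1.3(9.74) + 1.4(1.40) + 0.6(3.64) = 16.81
C4: 1.4(9.74) + 1.7(5.28) + 0.2(3.64) = 23.34
Combination 1 gives the minimum: 6.64 kPa.

6.64 kPa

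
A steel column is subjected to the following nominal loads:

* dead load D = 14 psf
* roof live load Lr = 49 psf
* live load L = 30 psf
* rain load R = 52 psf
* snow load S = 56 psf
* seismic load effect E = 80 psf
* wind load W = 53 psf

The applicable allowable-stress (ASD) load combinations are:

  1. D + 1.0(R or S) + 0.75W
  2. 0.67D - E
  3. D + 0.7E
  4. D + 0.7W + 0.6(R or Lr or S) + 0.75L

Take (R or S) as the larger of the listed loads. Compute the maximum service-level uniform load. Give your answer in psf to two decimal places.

(R or S) → S = 56 psf; (R or Lr or S) → S = 56 psf.
1. 1.0(14) + 1.0(56) + 0.75(53) = 14.00 + 56.00 + 39.75 = 109.75
2. 0.67(14) - 1.0(80) = 9.38 - 80.00 = -70.62
3. 1.0(14) + 0.7(80) = 14.00 + 56.00 = 70.00
4. 1.0(14) + 0.7(53) + 0.6(56) + 0.75(30) = 14.00 + 37.10 + 33.60 + 22.50 = 107.20
Maximum is from combination 1.

109.75 psf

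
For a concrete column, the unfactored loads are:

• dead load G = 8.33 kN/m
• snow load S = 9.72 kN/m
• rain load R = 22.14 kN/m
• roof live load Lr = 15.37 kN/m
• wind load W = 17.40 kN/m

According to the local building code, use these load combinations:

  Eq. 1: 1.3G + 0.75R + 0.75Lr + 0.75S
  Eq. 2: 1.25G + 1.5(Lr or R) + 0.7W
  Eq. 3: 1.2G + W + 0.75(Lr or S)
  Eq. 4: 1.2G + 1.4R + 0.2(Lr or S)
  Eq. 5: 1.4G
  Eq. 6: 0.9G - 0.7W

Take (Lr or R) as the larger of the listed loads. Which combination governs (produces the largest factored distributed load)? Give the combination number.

(Lr or R) → R = 22.14 kN/m; (Lr or S) → Lr = 15.37 kN/m.
Eq. 1: 1.3(8.33) + 0.75(22.14) + 0.75(15.37) + 0.75(9.72) = 46.25
Eq. 2: 1.25(8.33) + 1.5(22.14) + 0.7(17.40) = 10.41 + 33.21 + 12.18 = 55.80
Eq. 3: 1.2(8.33) + 1.0(17.40) + 0.75(15.37) = 38.92
Eq. 4: 1.2(8.33) + 1.4(22.14) + 0.2(15.37) = 10.00 + 31.00 + 3.07 = 44.07
Eq. 5: 1.4(8.33) = 11.66
Eq. 6: 0.9(8.33) - 0.7(17.40) = 7.50 - 12.18 = -4.68
The largest value is 55.80 kN/m from combination 2.

Combination 2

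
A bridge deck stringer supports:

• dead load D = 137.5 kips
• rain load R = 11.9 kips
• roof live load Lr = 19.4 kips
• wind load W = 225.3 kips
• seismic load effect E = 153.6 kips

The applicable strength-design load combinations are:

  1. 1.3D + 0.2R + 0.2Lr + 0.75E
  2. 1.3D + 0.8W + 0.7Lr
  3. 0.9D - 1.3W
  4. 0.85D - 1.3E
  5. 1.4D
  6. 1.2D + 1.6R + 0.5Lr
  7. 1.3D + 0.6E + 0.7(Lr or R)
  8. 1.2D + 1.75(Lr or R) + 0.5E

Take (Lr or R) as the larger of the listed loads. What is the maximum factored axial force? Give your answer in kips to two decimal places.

372.57 kips

(Lr or R) → Lr = 19.4 kips.
1. 1.3(137.5) + 0.2(11.9) + 0.2(19.4) + 0.75(153.6) = 178.75 + 2.38 + 3.88 + 115.20 = 300.21
2. 1.3(137.5) + 0.8(225.3) + 0.7(19.4) = 178.75 + 180.24 + 13.58 = 372.57
3. 0.9(137.5) - 1.3(225.3) = 123.75 - 292.89 = -169.14
4. 0.85(137.5) - 1.3(153.6) = -82.81
5. 1.4(137.5) = 192.50
6. 1.2(137.5) + 1.6(11.9) + 0.5(19.4) = 165.00 + 19.04 + 9.70 = 193.74
7. 1.3(137.5) + 0.6(153.6) + 0.7(19.4) = 178.75 + 92.16 + 13.58 = 284.49
8. 1.2(137.5) + 1.75(19.4) + 0.5(153.6) = 165.00 + 33.95 + 76.80 = 275.75
Maximum is from combination 2.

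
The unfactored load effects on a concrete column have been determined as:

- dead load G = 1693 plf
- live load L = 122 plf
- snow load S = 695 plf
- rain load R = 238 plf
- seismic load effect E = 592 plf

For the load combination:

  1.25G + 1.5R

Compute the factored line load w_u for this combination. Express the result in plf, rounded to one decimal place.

2473.3 plf

1.25(1693) + 1.5(238) = 2116.3 + 357.0 = 2473.3
w_u = 2473.3 plf.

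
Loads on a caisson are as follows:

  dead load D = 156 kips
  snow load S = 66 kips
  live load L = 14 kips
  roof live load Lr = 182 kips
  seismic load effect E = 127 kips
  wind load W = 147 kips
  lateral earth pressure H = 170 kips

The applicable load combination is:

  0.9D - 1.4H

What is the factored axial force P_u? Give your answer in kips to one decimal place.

0.9(156) - 1.4(170) = 140.4 - 238.0 = -97.6
P_u = -97.6 kips.

-97.6 kips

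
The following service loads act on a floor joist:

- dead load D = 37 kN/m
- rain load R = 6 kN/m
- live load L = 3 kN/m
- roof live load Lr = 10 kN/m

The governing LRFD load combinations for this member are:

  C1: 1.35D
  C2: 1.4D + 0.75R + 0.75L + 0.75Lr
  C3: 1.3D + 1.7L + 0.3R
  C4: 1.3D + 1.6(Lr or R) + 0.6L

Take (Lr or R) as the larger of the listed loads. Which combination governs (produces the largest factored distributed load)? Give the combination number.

Combination 2

(Lr or R) → Lr = 10 kN/m.
C1: 1.35(37) = 50.0
C2: 1.4(37) + 0.75(6) + 0.75(3) + 0.75(10) = 51.8 + 4.5 + 2.3 + 7.5 = 66.1
C3: 1.3(37) + 1.7(3) + 0.3(6) = 48.1 + 5.1 + 1.8 = 55.0
C4: 1.3(37) + 1.6(10) + 0.6(3) = 48.1 + 16.0 + 1.8 = 65.9
The largest value is 66.1 kN/m from combination 2.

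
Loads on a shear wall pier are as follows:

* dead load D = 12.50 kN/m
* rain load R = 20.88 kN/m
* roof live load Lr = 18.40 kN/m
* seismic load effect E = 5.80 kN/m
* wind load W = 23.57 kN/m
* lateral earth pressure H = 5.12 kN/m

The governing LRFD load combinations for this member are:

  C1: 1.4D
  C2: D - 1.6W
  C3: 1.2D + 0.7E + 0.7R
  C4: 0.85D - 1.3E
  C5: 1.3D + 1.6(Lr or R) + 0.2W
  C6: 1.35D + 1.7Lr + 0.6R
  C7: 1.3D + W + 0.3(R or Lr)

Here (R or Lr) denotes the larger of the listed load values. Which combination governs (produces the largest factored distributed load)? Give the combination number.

(Lr or R) → R = 20.88 kN/m; (R or Lr) → R = 20.88 kN/m.
C1: 1.4(12.50) = 17.50
C2: 1.0(12.50) - 1.6(23.57) = 12.50 - 37.71 = -25.21
C3: 1.2(12.50) + 0.7(5.80) + 0.7(20.88) = 15.00 + 4.06 + 14.62 = 33.68
C4: 0.85(12.50) - 1.3(5.80) = 10.63 - 7.54 = 3.09
C5: 1.3(12.50) + 1.6(20.88) + 0.2(23.57) = 16.25 + 33.41 + 4.71 = 54.37
C6: 1.35(12.50) + 1.7(18.40) + 0.6(20.88) = 60.68
C7: 1.3(12.50) + 1.0(23.57) + 0.3(20.88) = 16.25 + 23.57 + 6.26 = 46.08
The largest value is 60.68 kN/m from combination 6.

Combination 6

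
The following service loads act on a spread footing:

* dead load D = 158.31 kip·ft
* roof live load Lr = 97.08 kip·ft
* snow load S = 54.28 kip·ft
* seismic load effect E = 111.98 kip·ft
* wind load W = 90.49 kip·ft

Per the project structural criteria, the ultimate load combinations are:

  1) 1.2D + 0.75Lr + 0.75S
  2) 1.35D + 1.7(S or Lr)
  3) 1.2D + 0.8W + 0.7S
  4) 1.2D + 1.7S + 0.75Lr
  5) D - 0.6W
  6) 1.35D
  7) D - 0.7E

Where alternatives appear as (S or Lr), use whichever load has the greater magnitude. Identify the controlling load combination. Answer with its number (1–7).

Combination 2

(S or Lr) → Lr = 97.08 kip·ft.
1) 1.2(158.31) + 0.75(97.08) + 0.75(54.28) = 189.97 + 72.81 + 40.71 = 303.49
2) 1.35(158.31) + 1.7(97.08) = 378.75
3) 1.2(158.31) + 0.8(90.49) + 0.7(54.28) = 189.97 + 72.39 + 38.00 = 300.36
4) 1.2(158.31) + 1.7(54.28) + 0.75(97.08) = 189.97 + 92.28 + 72.81 = 355.06
5) 1.0(158.31) - 0.6(90.49) = 158.31 - 54.29 = 104.02
6) 1.35(158.31) = 213.72
7) 1.0(158.31) - 0.7(111.98) = 158.31 - 78.39 = 79.92
The largest value is 378.75 kip·ft from combination 2.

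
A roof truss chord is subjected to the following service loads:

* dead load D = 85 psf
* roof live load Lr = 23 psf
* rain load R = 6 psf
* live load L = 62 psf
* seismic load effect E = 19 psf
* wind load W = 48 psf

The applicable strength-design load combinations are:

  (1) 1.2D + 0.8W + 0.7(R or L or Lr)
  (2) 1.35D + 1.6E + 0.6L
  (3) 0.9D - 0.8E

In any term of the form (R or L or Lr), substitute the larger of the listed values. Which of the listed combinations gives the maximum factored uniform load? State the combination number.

(R or L or Lr) → L = 62 psf.
(1) 1.2(85) + 0.8(48) + 0.7(62) = 102.0 + 38.4 + 43.4 = 183.8
(2) 1.35(85) + 1.6(19) + 0.6(62) = 114.8 + 30.4 + 37.2 = 182.4
(3) 0.9(85) - 0.8(19) = 76.5 - 15.2 = 61.3
The largest value is 183.8 psf from combination 1.

Combination 1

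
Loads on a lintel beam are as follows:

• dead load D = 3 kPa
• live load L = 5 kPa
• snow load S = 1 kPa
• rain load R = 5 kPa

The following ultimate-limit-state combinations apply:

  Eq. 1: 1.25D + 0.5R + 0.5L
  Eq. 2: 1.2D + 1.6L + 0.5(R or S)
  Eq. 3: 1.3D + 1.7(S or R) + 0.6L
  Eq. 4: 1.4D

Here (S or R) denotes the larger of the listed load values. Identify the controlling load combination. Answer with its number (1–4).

(R or S) → R = 5 kPa; (S or R) → R = 5 kPa.
Eq. 1: 1.25(3) + 0.5(5) + 0.5(5) = 8.8
Eq. 2: 1.2(3) + 1.6(5) + 0.5(5) = 14.1
Eq. 3: 1.3(3) + 1.7(5) + 0.6(5) = 15.4
Eq. 4: 1.4(3) = 4.2
The largest value is 15.4 kPa from combination 3.

Combination 3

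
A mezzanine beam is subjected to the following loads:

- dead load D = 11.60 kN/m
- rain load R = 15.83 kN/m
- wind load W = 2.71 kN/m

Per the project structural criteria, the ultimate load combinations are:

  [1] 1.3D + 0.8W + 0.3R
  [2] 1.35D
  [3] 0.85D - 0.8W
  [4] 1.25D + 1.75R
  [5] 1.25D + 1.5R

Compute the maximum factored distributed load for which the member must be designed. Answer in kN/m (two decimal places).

42.20 kN/m

[1] 1.3(11.60) + 0.8(2.71) + 0.3(15.83) = 15.08 + 2.17 + 4.75 = 22.00
[2] 1.35(11.60) = 15.66
[3] 0.85(11.60) - 0.8(2.71) = 9.86 - 2.17 = 7.69
[4] 1.25(11.60) + 1.75(15.83) = 14.50 + 27.70 = 42.20
[5] 1.25(11.60) + 1.5(15.83) = 14.50 + 23.75 = 38.25
Maximum is from combination 4.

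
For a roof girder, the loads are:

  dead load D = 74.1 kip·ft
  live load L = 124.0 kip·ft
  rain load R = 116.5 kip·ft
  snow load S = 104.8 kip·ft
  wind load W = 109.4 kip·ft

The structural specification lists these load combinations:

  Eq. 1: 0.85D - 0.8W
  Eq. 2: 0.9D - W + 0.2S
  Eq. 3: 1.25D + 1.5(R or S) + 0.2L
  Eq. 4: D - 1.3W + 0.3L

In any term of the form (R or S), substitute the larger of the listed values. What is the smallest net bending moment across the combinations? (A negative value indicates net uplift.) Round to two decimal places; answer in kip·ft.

(R or S) → R = 116.5 kip·ft.
Eq. 1: 0.85(74.1) - 0.8(109.4) = -24.54
Eq. 2: 0.9(74.1) - 1.0(109.4) + 0.2(104.8) = -21.75
Eq. 3: 1.25(74.1) + 1.5(116.5) + 0.2(124.0) = 292.18
Eq. 4: 1.0(74.1) - 1.3(109.4) + 0.3(124.0) = -30.92
Combination 4 gives the minimum: -30.92 kip·ft.

-30.92 kip·ft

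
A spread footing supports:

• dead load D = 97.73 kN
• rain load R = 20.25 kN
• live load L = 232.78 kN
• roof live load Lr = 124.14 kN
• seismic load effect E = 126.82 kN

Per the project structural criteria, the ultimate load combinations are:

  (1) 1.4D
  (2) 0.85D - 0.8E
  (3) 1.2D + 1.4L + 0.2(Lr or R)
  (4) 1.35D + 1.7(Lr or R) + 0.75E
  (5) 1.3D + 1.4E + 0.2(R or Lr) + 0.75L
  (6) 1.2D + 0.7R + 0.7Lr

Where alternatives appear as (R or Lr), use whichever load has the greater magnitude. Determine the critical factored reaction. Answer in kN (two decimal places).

(Lr or R) → Lr = 124.14 kN; (R or Lr) → Lr = 124.14 kN.
(1) 1.4(97.73) = 136.82
(2) 0.85(97.73) - 0.8(126.82) = 83.07 - 101.46 = -18.39
(3) 1.2(97.73) + 1.4(232.78) + 0.2(124.14) = 117.28 + 325.89 + 24.83 = 468.00
(4) 1.35(97.73) + 1.7(124.14) + 0.75(126.82) = 438.09
(5) 1.3(97.73) + 1.4(126.82) + 0.2(124.14) + 0.75(232.78) = 504.01
(6) 1.2(97.73) + 0.7(20.25) + 0.7(124.14) = 218.35
Maximum is from combination 5.

504.01 kN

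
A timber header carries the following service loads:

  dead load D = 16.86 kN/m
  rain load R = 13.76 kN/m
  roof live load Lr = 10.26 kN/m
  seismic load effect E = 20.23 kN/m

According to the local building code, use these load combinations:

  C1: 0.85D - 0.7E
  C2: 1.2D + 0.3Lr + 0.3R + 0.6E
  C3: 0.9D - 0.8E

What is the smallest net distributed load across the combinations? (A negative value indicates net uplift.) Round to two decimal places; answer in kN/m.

C1: 0.85(16.86) - 0.7(20.23) = 14.33 - 14.16 = 0.17
C2: 1.2(16.86) + 0.3(10.26) + 0.3(13.76) + 0.6(20.23) = 20.23 + 3.08 + 4.13 + 12.14 = 39.58
C3: 0.9(16.86) - 0.8(20.23) = 15.17 - 16.18 = -1.01
Combination 3 gives the minimum: -1.01 kN/m.

-1.01 kN/m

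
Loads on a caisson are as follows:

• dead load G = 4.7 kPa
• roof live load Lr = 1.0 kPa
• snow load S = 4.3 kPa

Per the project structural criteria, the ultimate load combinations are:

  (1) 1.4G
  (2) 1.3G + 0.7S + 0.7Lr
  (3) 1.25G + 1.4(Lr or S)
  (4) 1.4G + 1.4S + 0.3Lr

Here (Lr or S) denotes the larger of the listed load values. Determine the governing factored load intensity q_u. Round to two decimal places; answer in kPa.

(Lr or S) → S = 4.3 kPa.
(1) 1.4(4.7) = 6.58
(2) 1.3(4.7) + 0.7(4.3) + 0.7(1.0) = 6.11 + 3.01 + 0.70 = 9.82
(3) 1.25(4.7) + 1.4(4.3) = 5.88 + 6.02 = 11.90
(4) 1.4(4.7) + 1.4(4.3) + 0.3(1.0) = 6.58 + 6.02 + 0.30 = 12.90
The controlling combination is 4, giving 12.90 kPa.

12.90 kPa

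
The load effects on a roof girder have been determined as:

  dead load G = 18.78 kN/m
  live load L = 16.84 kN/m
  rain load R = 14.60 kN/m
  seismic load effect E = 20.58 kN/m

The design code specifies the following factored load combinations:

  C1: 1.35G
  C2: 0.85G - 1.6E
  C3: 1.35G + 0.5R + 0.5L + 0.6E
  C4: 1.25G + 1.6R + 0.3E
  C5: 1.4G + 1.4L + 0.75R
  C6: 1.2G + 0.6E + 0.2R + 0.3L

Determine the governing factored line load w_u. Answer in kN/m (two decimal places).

C1: 1.35(18.78) = 25.35
C2: 0.85(18.78) - 1.6(20.58) = 15.96 - 32.93 = -16.97
C3: 1.35(18.78) + 0.5(14.60) + 0.5(16.84) + 0.6(20.58) = 25.35 + 7.30 + 8.42 + 12.35 = 53.42
C4: 1.25(18.78) + 1.6(14.60) + 0.3(20.58) = 23.48 + 23.36 + 6.17 = 53.01
C5: 1.4(18.78) + 1.4(16.84) + 0.75(14.60) = 26.29 + 23.58 + 10.95 = 60.82
C6: 1.2(18.78) + 0.6(20.58) + 0.2(14.60) + 0.3(16.84) = 22.54 + 12.35 + 2.92 + 5.05 = 42.86
Combination 5 governs: w_u = 60.82 kN/m.

60.82 kN/m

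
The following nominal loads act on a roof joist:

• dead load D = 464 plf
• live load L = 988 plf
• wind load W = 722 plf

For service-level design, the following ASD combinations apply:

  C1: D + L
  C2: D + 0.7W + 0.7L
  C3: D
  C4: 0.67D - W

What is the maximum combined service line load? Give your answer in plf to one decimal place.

1661.0 plf

C1: 1.0(464) + 1.0(988) = 1452.0
C2: 1.0(464) + 0.7(722) + 0.7(988) = 1661.0
C3: 1.0(464) = 464.0
C4: 0.67(464) - 1.0(722) = -411.1
Combination 2 governs: w = 1661.0 plf.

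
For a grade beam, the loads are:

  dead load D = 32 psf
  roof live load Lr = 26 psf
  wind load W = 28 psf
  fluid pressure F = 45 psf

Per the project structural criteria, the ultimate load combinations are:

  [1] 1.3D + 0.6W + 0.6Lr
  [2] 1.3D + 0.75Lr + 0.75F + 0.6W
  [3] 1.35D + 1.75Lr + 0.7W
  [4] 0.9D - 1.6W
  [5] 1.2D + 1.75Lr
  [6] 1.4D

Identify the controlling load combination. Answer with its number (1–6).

Combination 2

[1] 1.3(32) + 0.6(28) + 0.6(26) = 41.60 + 16.80 + 15.60 = 74.00
[2] 1.3(32) + 0.75(26) + 0.75(45) + 0.6(28) = 41.60 + 19.50 + 33.75 + 16.80 = 111.65
[3] 1.35(32) + 1.75(26) + 0.7(28) = 43.20 + 45.50 + 19.60 = 108.30
[4] 0.9(32) - 1.6(28) = 28.80 - 44.80 = -16.00
[5] 1.2(32) + 1.75(26) = 38.40 + 45.50 = 83.90
[6] 1.4(32) = 44.80
The largest value is 111.65 psf from combination 2.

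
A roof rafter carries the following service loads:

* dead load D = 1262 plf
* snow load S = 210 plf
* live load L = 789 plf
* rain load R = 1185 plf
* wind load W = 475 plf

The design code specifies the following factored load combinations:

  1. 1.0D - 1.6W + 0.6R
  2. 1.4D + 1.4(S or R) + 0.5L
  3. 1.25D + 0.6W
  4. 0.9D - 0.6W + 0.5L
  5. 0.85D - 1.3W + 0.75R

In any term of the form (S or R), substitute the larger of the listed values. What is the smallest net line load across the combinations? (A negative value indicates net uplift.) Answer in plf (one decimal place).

1213.0 plf

(S or R) → R = 1185 plf.
1. 1.0(1262) - 1.6(475) + 0.6(1185) = 1213.0
2. 1.4(1262) + 1.4(1185) + 0.5(789) = 3820.3
3. 1.25(1262) + 0.6(475) = 1862.5
4. 0.9(1262) - 0.6(475) + 0.5(789) = 1245.3
5. 0.85(1262) - 1.3(475) + 0.75(1185) = 1344.0
Combination 1 gives the minimum: 1213.0 plf.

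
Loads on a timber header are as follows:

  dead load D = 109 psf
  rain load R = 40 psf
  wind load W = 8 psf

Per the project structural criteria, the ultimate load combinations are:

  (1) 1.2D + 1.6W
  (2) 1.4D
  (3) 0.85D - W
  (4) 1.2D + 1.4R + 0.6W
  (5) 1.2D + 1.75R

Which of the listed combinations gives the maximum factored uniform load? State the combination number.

(1) 1.2(109) + 1.6(8) = 130.80 + 12.80 = 143.60
(2) 1.4(109) = 152.60
(3) 0.85(109) - 1.0(8) = 92.65 - 8.00 = 84.65
(4) 1.2(109) + 1.4(40) + 0.6(8) = 130.80 + 56.00 + 4.80 = 191.60
(5) 1.2(109) + 1.75(40) = 130.80 + 70.00 = 200.80
The largest value is 200.80 psf from combination 5.

Combination 5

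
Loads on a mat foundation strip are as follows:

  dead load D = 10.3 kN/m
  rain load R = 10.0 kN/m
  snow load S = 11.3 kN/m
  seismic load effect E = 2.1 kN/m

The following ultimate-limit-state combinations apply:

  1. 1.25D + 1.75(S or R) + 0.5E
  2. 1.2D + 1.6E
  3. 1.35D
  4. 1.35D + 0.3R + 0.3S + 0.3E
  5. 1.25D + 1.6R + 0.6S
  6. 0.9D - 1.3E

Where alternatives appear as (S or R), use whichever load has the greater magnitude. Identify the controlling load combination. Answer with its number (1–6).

Combination 5

(S or R) → S = 11.3 kN/m.
1. 1.25(10.3) + 1.75(11.3) + 0.5(2.1) = 33.70
2. 1.2(10.3) + 1.6(2.1) = 15.72
3. 1.35(10.3) = 13.91
4. 1.35(10.3) + 0.3(10.0) + 0.3(11.3) + 0.3(2.1) = 20.93
5. 1.25(10.3) + 1.6(10.0) + 0.6(11.3) = 35.66
6. 0.9(10.3) - 1.3(2.1) = 6.54
The largest value is 35.66 kN/m from combination 5.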